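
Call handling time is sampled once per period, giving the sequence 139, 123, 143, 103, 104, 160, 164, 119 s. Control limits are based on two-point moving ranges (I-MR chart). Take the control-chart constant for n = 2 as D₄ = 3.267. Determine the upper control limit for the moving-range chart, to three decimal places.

Moving ranges: 16, 20, 40, 1, 56, 4, 45; M̄R̄ = 182.0000 / 7 = 26.0000
UCL_MR = D₄·M̄R̄ = 3.267 × 26.0000 = 84.9420

84.942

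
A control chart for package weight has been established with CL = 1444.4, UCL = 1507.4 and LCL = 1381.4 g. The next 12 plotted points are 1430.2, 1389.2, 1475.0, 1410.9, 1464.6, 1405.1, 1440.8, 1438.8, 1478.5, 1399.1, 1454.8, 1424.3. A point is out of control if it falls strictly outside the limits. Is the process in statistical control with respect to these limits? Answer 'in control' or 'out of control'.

in control

All 12 points lie within [1381.4, 1507.4].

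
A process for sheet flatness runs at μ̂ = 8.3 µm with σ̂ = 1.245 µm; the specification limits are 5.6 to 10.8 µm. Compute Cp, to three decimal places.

0.696

Cp = (USL − LSL) / (6σ̂) = (10.8 − 5.6) / (6 × 1.245) = 5.2000 / 7.4700 = 0.6961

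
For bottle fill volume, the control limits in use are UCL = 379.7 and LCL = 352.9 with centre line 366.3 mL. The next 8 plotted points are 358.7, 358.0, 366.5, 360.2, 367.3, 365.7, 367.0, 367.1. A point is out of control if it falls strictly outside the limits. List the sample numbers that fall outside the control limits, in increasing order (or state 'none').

none

All 8 points lie within [352.9, 379.7].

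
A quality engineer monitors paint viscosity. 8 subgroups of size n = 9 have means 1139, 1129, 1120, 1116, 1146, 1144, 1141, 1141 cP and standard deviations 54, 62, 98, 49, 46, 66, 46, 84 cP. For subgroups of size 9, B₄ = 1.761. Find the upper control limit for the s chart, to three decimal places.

111.163

s̄ = (54 + 62 + 98 + 49 + 46 + 66 + 46 + 84) / 8 = 63.1250
UCL_s = B₄·s̄ = 1.761 × 63.1250 = 111.1631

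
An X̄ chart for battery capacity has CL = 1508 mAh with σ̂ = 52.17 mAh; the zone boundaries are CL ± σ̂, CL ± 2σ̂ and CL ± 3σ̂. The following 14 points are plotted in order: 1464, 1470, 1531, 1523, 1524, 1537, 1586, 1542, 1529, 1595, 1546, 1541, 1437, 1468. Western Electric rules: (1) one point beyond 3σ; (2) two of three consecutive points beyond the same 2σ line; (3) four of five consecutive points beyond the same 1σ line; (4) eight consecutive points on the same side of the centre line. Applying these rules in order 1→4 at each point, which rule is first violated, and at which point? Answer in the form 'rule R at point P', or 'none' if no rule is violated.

rule 4 at point 10

Zone of each point (C = within 1σ̂, B = 1σ̂–2σ̂, A = 2σ̂–3σ̂, * = beyond 3σ̂; sign = side of CL): 1:-C, 2:-C, 3:+C, 4:+C, 5:+C, 6:+C, 7:+B, 8:+C, 9:+C, 10:+B, 11:+C, 12:+C, 13:-B, 14:-C
Rule 4 (eight consecutive points on the same side of the centre line) is satisfied at point 10.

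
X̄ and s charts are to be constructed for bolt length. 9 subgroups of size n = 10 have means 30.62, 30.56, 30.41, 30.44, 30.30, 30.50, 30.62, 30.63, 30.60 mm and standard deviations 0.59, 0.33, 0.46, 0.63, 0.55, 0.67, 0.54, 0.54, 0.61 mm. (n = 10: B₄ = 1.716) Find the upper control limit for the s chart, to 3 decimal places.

s̄ = (0.59 + 0.33 + 0.46 + 0.63 + 0.55 + 0.67 + 0.54 + 0.54 + 0.61) / 9 = 0.5467
UCL_s = B₄·s̄ = 1.716 × 0.5467 = 0.9381

0.938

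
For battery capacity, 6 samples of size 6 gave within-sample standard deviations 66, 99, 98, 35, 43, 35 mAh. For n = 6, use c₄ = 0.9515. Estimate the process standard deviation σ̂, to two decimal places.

65.86

s̄ = (66 + 99 + 98 + 35 + 43 + 35) / 6 = 62.6667
σ̂ = s̄ / c₄ = 62.6667 / 0.9515 = 65.8609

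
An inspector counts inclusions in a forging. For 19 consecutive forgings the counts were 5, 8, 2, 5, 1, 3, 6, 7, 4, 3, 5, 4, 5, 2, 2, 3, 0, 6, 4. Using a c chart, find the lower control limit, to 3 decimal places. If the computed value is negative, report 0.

c̄ = (5 + 8 + 2 + 5 + 1 + 3 + 6 + 7 + 4 + 3 + 5 + 4 + 5 + 2 + 2 + 3 + 0 + 6 + 4) / 19 = 75 / 19 = 3.9474
LCL = c̄ − 3√c̄ = 3.9474 − 3 × 1.9868 = -2.0130 → 0 (cannot be negative)

0.000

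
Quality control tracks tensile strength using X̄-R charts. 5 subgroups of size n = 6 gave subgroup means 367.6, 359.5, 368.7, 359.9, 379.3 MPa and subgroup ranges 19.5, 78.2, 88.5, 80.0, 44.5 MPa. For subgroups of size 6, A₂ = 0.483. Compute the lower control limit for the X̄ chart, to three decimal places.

336.986

X̄̄ = (367.6 + 359.5 + 368.7 + 359.9 + 379.3) / 5 = 1835.0000 / 5 = 367.0000
R̄ = (19.5 + 78.2 + 88.5 + 80.0 + 44.5) / 5 = 310.7000 / 5 = 62.1400
LCL = X̄̄ − A₂·R̄ = 367.0000 − 0.483 × 62.1400 = 336.9864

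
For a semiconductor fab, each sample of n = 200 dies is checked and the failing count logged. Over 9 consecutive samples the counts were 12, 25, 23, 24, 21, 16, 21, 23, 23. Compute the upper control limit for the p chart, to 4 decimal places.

p̄ = Σdᵢ / (k·n) = 188 / (9 × 200) = 0.10444
UCL = p̄ + 3·√(p̄(1−p̄)/n) = 0.10444 + 3 × √(0.10444×0.89556/200) = 0.10444 + 3 × 0.02163 = 0.16932

0.1693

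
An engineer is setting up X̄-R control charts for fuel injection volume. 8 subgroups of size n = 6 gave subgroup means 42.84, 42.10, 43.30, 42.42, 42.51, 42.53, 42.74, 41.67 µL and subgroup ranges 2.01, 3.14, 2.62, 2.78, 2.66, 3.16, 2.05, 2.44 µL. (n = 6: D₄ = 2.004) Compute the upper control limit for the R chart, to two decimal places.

R̄ = (2.01 + 3.14 + 2.62 + 2.78 + 2.66 + 3.16 + 2.05 + 2.44) / 8 = 20.8600 / 8 = 2.6075
UCL_R = D₄·R̄ = 2.004 × 2.6075 = 5.2254

5.23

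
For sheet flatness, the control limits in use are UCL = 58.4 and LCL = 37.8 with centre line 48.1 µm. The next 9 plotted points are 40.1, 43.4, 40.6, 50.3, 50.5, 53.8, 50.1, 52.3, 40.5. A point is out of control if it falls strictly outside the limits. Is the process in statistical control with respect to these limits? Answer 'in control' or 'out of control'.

All 9 points lie within [37.8, 58.4].

in control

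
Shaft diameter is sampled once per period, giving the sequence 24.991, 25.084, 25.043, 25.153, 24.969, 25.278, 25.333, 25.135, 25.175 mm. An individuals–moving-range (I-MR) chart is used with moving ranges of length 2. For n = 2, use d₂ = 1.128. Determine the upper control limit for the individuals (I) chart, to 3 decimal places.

25.471

X̄ = (24.991 + 25.084 + 25.043 + 25.153 + 24.969 + 25.278 + 25.333 + 25.135 + 25.175) / 9 = 25.1290
Moving ranges: 0.093, 0.041, 0.110, 0.184, 0.309, 0.055, 0.198, 0.040; M̄R̄ = 1.0300 / 8 = 0.1288
UCL = X̄ + 3·M̄R̄/d₂ = 25.1290 + 3 × 0.1288 / 1.128 = 25.4714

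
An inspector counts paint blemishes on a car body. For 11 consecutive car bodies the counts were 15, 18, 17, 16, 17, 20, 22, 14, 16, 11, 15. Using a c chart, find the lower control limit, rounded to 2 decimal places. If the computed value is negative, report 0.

c̄ = (15 + 18 + 17 + 16 + 17 + 20 + 22 + 14 + 16 + 11 + 15) / 11 = 181 / 11 = 16.4545
LCL = c̄ − 3√c̄ = 16.4545 − 3 × 4.0564 = 4.2853

4.29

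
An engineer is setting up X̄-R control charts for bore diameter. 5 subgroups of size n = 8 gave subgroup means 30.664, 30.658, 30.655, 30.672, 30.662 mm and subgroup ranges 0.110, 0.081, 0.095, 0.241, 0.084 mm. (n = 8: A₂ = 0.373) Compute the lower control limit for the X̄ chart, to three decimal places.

X̄̄ = (30.664 + 30.658 + 30.655 + 30.672 + 30.662) / 5 = 153.3110 / 5 = 30.6622
R̄ = (0.110 + 0.081 + 0.095 + 0.241 + 0.084) / 5 = 0.6110 / 5 = 0.1222
LCL = X̄̄ − A₂·R̄ = 30.6622 − 0.373 × 0.1222 = 30.6166

30.617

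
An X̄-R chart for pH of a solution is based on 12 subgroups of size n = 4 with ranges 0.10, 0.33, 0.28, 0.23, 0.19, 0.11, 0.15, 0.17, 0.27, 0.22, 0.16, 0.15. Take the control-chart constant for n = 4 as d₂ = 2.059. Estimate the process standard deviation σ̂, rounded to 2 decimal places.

R̄ = (0.10 + 0.33 + 0.28 + 0.23 + 0.19 + 0.11 + 0.15 + 0.17 + 0.27 + 0.22 + 0.16 + 0.15) / 12 = 0.1967
σ̂ = R̄ / d₂ = 0.1967 / 2.059 = 0.0955

0.10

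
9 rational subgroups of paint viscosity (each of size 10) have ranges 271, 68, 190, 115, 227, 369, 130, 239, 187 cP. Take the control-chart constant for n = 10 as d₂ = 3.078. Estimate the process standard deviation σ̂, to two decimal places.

64.83

R̄ = (271 + 68 + 190 + 115 + 227 + 369 + 130 + 239 + 187) / 9 = 199.5556
σ̂ = R̄ / d₂ = 199.5556 / 3.078 = 64.8329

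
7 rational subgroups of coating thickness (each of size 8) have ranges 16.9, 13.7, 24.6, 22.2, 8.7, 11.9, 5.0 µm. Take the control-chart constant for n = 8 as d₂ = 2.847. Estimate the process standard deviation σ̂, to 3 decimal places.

R̄ = (16.9 + 13.7 + 24.6 + 22.2 + 8.7 + 11.9 + 5.0) / 7 = 14.7143
σ̂ = R̄ / d₂ = 14.7143 / 2.847 = 5.1683

5.168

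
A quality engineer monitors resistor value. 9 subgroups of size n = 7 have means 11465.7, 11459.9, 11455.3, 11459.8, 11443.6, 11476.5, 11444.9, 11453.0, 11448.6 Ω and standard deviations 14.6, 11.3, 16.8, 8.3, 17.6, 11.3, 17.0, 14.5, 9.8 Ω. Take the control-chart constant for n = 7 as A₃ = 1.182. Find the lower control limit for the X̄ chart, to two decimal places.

11440.45

X̄̄ = (11465.7 + 11459.9 + 11455.3 + 11459.8 + 11443.6 + 11476.5 + 11444.9 + 11453.0 + 11448.6) / 9 = 11456.3667
s̄ = (14.6 + 11.3 + 16.8 + 8.3 + 17.6 + 11.3 + 17.0 + 14.5 + 9.8) / 9 = 13.4667
LCL = X̄̄ − A₃·s̄ = 11456.3667 − 1.182 × 13.4667 = 11440.4491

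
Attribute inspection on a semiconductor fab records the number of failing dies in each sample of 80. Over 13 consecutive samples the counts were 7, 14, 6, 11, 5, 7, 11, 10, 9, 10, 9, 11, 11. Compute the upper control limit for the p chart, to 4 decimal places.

0.2239

p̄ = Σdᵢ / (k·n) = 121 / (13 × 80) = 0.11635
UCL = p̄ + 3·√(p̄(1−p̄)/n) = 0.11635 + 3 × √(0.11635×0.88365/80) = 0.11635 + 3 × 0.03585 = 0.22389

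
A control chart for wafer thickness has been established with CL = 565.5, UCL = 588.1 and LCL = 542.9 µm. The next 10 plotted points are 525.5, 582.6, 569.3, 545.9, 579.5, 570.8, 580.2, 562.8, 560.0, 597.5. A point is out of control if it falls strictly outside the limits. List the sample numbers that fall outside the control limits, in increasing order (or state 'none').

Compare each point to [542.9, 588.1]: sample 1 = 525.5 < LCL; sample 10 = 597.5 > UCL.

1, 10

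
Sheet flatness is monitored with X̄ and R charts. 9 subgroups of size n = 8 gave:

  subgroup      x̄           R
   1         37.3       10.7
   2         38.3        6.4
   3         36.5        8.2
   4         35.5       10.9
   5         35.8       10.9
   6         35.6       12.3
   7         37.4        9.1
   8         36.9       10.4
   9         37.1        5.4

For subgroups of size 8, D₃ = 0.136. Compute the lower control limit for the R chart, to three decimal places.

R̄ = (10.7 + 6.4 + 8.2 + 10.9 + 10.9 + 12.3 + 9.1 + 10.4 + 5.4) / 9 = 84.3000 / 9 = 9.3667
LCL_R = D₃·R̄ = 0.136 × 9.3667 = 1.2739

1.274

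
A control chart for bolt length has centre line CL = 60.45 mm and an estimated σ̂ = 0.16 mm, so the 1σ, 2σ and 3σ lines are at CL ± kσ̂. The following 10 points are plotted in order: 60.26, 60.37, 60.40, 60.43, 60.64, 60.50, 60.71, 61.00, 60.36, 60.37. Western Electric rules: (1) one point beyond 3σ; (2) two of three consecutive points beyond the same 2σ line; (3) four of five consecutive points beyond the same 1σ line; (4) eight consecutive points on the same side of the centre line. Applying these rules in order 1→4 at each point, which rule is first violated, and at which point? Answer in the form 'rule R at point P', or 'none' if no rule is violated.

Zone of each point (C = within 1σ̂, B = 1σ̂–2σ̂, A = 2σ̂–3σ̂, * = beyond 3σ̂; sign = side of CL): 1:-B, 2:-C, 3:-C, 4:-C, 5:+B, 6:+C, 7:+B, 8:+*, 9:-C, 10:-C
Rule 1 (one point beyond the 3σ limits) is satisfied at point 8.

rule 1 at point 8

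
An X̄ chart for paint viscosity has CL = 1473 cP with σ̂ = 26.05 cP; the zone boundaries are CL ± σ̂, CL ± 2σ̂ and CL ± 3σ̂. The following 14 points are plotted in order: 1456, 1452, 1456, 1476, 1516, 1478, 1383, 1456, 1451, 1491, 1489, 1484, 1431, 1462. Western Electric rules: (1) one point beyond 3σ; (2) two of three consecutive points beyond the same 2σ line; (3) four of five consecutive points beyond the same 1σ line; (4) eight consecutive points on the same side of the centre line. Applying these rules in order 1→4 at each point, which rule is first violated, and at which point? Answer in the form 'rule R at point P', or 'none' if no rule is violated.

Zone of each point (C = within 1σ̂, B = 1σ̂–2σ̂, A = 2σ̂–3σ̂, * = beyond 3σ̂; sign = side of CL): 1:-C, 2:-C, 3:-C, 4:+C, 5:+B, 6:+C, 7:-*, 8:-C, 9:-C, 10:+C, 11:+C, 12:+C, 13:-B, 14:-C
Rule 1 (one point beyond the 3σ limits) is satisfied at point 7.

rule 1 at point 7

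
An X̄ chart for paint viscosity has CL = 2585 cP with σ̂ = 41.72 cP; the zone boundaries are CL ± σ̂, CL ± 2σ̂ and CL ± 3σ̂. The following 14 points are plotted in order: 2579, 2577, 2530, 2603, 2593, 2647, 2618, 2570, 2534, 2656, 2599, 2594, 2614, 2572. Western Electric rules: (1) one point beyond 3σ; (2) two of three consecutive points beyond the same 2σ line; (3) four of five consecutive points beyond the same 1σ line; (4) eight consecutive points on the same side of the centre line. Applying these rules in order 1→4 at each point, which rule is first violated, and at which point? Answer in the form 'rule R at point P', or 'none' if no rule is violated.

none

Zone of each point (C = within 1σ̂, B = 1σ̂–2σ̂, A = 2σ̂–3σ̂, * = beyond 3σ̂; sign = side of CL): 1:-C, 2:-C, 3:-B, 4:+C, 5:+C, 6:+B, 7:+C, 8:-C, 9:-B, 10:+B, 11:+C, 12:+C, 13:+C, 14:-C
No rule fires across all 14 points.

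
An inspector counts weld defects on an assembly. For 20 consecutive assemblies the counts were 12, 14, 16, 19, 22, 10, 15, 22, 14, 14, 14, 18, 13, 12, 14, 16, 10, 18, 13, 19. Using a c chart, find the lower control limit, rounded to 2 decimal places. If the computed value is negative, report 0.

3.53

c̄ = (12 + 14 + 16 + 19 + 22 + 10 + 15 + 22 + 14 + 14 + 14 + 18 + 13 + 12 + 14 + 16 + 10 + 18 + 13 + 19) / 20 = 305 / 20 = 15.2500
LCL = c̄ − 3√c̄ = 15.2500 − 3 × 3.9051 = 3.5346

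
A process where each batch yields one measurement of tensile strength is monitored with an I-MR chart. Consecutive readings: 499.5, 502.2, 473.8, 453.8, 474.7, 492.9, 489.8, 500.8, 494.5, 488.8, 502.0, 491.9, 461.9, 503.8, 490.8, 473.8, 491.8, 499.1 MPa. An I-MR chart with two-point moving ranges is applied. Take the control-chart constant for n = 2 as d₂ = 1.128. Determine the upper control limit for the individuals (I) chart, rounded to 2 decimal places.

X̄ = (499.5 + 502.2 + 473.8 + 453.8 + 474.7 + 492.9 + 489.8 + 500.8 + 494.5 + 488.8 + 502.0 + 491.9 + 461.9 + 503.8 + 490.8 + 473.8 + 491.8 + 499.1) / 18 = 488.1056
Moving ranges: 2.7, 28.4, 20.0, 20.9, 18.2, 3.1, 11.0, 6.3, 5.7, 13.2, 10.1, 30.0, 41.9, 13.0, 17.0, 18.0, 7.3; M̄R̄ = 266.8000 / 17 = 15.6941
UCL = X̄ + 3·M̄R̄/d₂ = 488.1056 + 3 × 15.6941 / 1.128 = 529.8452

529.85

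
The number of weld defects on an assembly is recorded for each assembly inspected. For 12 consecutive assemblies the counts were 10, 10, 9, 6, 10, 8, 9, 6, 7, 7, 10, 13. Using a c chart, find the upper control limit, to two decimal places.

c̄ = (10 + 10 + 9 + 6 + 10 + 8 + 9 + 6 + 7 + 7 + 10 + 13) / 12 = 105 / 12 = 8.7500
UCL = c̄ + 3√c̄ = 8.7500 + 3 × √8.7500 = 8.7500 + 3 × 2.9580 = 17.6241

17.62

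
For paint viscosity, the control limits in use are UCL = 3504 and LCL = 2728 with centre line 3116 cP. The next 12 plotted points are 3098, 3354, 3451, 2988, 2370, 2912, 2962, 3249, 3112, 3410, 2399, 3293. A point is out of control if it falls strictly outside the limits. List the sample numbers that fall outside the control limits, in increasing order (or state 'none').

Compare each point to [2728, 3504]: sample 5 = 2370 < LCL; sample 11 = 2399 < LCL.

5, 11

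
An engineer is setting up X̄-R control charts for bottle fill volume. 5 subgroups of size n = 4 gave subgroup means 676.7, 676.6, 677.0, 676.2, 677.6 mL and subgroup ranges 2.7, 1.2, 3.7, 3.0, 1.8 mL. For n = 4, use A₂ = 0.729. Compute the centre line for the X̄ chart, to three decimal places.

676.820

X̄̄ = (676.7 + 676.6 + 677.0 + 676.2 + 677.6) / 5 = 3384.1000 / 5 = 676.8200
CL = X̄̄ = 676.8200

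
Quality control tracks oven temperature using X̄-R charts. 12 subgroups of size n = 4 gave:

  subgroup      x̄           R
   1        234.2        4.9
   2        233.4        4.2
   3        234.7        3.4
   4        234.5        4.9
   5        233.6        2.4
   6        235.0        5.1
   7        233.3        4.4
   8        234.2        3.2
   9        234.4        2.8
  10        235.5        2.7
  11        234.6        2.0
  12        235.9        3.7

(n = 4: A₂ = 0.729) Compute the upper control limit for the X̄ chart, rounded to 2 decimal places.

237.10

X̄̄ = (234.2 + 233.4 + 234.7 + 234.5 + 233.6 + 235.0 + 233.3 + 234.2 + 234.4 + 235.5 + 234.6 + 235.9) / 12 = 2813.3000 / 12 = 234.4417
R̄ = (4.9 + 4.2 + 3.4 + 4.9 + 2.4 + 5.1 + 4.4 + 3.2 + 2.8 + 2.7 + 2.0 + 3.7) / 12 = 43.7000 / 12 = 3.6417
UCL = X̄̄ + A₂·R̄ = 234.4417 + 0.729 × 3.6417 = 237.0964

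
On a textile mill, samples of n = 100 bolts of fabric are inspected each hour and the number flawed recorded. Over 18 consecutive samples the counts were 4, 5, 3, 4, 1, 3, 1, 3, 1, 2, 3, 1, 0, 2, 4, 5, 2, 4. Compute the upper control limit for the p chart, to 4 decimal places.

0.0750

p̄ = Σdᵢ / (k·n) = 48 / (18 × 100) = 0.02667
UCL = p̄ + 3·√(p̄(1−p̄)/n) = 0.02667 + 3 × √(0.02667×0.97333/100) = 0.02667 + 3 × 0.01611 = 0.07500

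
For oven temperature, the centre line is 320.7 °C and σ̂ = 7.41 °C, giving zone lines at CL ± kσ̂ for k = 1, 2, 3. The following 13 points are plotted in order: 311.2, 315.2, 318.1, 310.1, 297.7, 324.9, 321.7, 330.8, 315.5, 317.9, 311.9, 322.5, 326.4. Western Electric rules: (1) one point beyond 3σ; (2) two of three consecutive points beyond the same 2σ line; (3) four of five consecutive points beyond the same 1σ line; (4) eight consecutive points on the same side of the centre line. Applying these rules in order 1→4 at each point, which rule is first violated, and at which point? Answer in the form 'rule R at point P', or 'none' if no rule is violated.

rule 1 at point 5

Zone of each point (C = within 1σ̂, B = 1σ̂–2σ̂, A = 2σ̂–3σ̂, * = beyond 3σ̂; sign = side of CL): 1:-B, 2:-C, 3:-C, 4:-B, 5:-*, 6:+C, 7:+C, 8:+B, 9:-C, 10:-C, 11:-B, 12:+C, 13:+C
Rule 1 (one point beyond the 3σ limits) is satisfied at point 5.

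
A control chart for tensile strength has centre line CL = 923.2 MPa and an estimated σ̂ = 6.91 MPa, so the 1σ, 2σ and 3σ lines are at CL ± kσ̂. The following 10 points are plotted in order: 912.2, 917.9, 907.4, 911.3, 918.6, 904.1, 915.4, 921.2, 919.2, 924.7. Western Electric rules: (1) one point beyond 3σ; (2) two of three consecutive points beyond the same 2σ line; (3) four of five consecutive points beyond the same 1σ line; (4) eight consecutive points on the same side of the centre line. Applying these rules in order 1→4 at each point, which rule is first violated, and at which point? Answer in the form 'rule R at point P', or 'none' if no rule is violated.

Zone of each point (C = within 1σ̂, B = 1σ̂–2σ̂, A = 2σ̂–3σ̂, * = beyond 3σ̂; sign = side of CL): 1:-B, 2:-C, 3:-A, 4:-B, 5:-C, 6:-A, 7:-B, 8:-C, 9:-C, 10:+C
Rule 3 (four of five consecutive points beyond the same 1σ limit) is satisfied at point 7.

rule 3 at point 7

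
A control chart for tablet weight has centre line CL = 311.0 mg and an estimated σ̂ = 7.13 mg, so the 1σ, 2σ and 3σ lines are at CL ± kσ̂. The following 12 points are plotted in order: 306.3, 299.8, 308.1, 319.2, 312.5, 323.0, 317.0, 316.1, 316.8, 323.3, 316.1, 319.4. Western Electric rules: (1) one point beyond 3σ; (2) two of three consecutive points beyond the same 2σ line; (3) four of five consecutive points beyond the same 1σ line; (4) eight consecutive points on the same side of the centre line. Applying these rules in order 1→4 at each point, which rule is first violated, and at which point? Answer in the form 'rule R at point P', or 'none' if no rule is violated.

Zone of each point (C = within 1σ̂, B = 1σ̂–2σ̂, A = 2σ̂–3σ̂, * = beyond 3σ̂; sign = side of CL): 1:-C, 2:-B, 3:-C, 4:+B, 5:+C, 6:+B, 7:+C, 8:+C, 9:+C, 10:+B, 11:+C, 12:+B
Rule 4 (eight consecutive points on the same side of the centre line) is satisfied at point 11.

rule 4 at point 11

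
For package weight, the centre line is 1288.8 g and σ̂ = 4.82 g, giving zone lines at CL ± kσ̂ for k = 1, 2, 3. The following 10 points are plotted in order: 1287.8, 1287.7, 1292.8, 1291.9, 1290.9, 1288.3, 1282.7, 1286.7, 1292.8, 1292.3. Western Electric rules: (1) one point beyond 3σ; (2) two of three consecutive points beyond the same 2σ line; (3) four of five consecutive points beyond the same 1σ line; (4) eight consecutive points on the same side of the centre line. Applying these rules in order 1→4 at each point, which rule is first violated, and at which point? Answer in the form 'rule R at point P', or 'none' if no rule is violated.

Zone of each point (C = within 1σ̂, B = 1σ̂–2σ̂, A = 2σ̂–3σ̂, * = beyond 3σ̂; sign = side of CL): 1:-C, 2:-C, 3:+C, 4:+C, 5:+C, 6:-C, 7:-B, 8:-C, 9:+C, 10:+C
No rule fires across all 10 points.

none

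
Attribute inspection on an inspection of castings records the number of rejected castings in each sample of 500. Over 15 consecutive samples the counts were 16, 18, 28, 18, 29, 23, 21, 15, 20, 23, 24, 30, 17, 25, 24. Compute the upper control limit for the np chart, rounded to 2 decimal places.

p̄ = Σdᵢ / (k·n) = 331 / (15 × 500) = 0.04413
UCL = np̄ + 3·√(np̄(1−p̄)) = 22.0667 + 3 × √(22.0667×0.95587) = 22.0667 + 3 × 4.5927 = 35.8447

35.84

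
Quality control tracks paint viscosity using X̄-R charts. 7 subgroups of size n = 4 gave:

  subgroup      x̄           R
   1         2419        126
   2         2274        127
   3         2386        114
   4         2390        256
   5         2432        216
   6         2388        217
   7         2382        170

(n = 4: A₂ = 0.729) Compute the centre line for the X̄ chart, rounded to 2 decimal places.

X̄̄ = (2419 + 2274 + 2386 + 2390 + 2432 + 2388 + 2382) / 7 = 16671.0000 / 7 = 2381.5714
CL = X̄̄ = 2381.5714

2381.57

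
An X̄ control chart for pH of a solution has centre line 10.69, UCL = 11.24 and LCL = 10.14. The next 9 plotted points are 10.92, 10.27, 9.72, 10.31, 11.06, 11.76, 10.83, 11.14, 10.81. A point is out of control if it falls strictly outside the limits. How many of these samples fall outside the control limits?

2

Compare each point to [10.14, 11.24]: sample 3 = 9.72 < LCL; sample 6 = 11.76 > UCL.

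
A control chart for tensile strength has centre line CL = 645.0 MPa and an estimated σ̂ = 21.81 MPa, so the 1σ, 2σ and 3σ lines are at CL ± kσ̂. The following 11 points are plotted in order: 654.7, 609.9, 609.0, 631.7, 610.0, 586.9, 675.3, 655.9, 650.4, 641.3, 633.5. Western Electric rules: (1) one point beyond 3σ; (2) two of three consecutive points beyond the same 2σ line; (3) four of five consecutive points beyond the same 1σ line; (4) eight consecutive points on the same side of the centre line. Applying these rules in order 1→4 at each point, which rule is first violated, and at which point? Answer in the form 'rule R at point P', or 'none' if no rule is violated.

rule 3 at point 6

Zone of each point (C = within 1σ̂, B = 1σ̂–2σ̂, A = 2σ̂–3σ̂, * = beyond 3σ̂; sign = side of CL): 1:+C, 2:-B, 3:-B, 4:-C, 5:-B, 6:-A, 7:+B, 8:+C, 9:+C, 10:-C, 11:-C
Rule 3 (four of five consecutive points beyond the same 1σ limit) is satisfied at point 6.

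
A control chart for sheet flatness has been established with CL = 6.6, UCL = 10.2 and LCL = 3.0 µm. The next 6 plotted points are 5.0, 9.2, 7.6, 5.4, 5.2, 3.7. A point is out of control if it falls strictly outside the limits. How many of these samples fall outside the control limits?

0

All 6 points lie within [3.0, 10.2].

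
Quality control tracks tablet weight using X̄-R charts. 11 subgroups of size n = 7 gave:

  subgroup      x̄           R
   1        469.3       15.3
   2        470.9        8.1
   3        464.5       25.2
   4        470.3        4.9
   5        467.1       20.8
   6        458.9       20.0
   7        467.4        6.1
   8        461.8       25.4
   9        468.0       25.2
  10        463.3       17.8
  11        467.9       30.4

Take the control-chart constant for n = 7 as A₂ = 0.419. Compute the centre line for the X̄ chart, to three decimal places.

466.309

X̄̄ = (469.3 + 470.9 + 464.5 + 470.3 + 467.1 + 458.9 + 467.4 + 461.8 + 468.0 + 463.3 + 467.9) / 11 = 5129.4000 / 11 = 466.3091
CL = X̄̄ = 466.3091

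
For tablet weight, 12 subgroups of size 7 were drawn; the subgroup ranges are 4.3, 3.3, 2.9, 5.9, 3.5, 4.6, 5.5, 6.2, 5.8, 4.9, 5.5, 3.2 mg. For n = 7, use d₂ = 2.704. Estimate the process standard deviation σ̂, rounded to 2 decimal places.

R̄ = (4.3 + 3.3 + 2.9 + 5.9 + 3.5 + 4.6 + 5.5 + 6.2 + 5.8 + 4.9 + 5.5 + 3.2) / 12 = 4.6333
σ̂ = R̄ / d₂ = 4.6333 / 2.704 = 1.7135

1.71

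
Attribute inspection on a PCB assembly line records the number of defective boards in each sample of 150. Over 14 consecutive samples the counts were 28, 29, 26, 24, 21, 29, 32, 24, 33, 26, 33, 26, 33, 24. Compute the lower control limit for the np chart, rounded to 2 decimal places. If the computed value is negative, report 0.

p̄ = Σdᵢ / (k·n) = 388 / (14 × 150) = 0.18476
LCL = np̄ − 3·√(np̄(1−p̄)) = 27.7143 − 3 × 4.7533 = 13.4544

13.45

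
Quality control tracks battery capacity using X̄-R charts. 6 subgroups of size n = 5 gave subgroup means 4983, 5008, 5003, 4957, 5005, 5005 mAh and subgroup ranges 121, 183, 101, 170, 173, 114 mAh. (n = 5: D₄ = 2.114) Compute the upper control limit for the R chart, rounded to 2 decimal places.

R̄ = (121 + 183 + 101 + 170 + 173 + 114) / 6 = 862.0000 / 6 = 143.6667
UCL_R = D₄·R̄ = 2.114 × 143.6667 = 303.7113

303.71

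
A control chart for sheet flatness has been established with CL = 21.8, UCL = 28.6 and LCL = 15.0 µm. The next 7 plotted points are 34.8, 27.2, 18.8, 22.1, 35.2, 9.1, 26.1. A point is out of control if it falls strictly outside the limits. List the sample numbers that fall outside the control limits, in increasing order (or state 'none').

1, 5, 6

Compare each point to [15.0, 28.6]: sample 1 = 34.8 > UCL; sample 5 = 35.2 > UCL; sample 6 = 9.1 < LCL.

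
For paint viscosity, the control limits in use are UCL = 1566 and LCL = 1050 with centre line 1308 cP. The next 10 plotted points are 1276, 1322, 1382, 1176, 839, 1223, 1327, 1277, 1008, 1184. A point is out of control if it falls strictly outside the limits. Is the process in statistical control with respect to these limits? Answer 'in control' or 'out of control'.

Compare each point to [1050, 1566]: sample 5 = 839 < LCL; sample 9 = 1008 < LCL.

out of control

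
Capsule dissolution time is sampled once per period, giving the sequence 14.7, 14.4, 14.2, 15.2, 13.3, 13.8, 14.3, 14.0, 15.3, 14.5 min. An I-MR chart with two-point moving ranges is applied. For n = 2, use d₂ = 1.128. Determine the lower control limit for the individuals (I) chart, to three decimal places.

X̄ = (14.7 + 14.4 + 14.2 + 15.2 + 13.3 + 13.8 + 14.3 + 14.0 + 15.3 + 14.5) / 10 = 14.3700
Moving ranges: 0.3, 0.2, 1.0, 1.9, 0.5, 0.5, 0.3, 1.3, 0.8; M̄R̄ = 6.8000 / 9 = 0.7556
LCL = X̄ − 3·M̄R̄/d₂ = 14.3700 − 3 × 0.7556 / 1.128 = 12.3605

12.361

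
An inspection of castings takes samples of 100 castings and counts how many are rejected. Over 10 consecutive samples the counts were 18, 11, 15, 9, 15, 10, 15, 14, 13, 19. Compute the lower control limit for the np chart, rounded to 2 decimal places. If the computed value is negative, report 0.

3.52

p̄ = Σdᵢ / (k·n) = 139 / (10 × 100) = 0.13900
LCL = np̄ − 3·√(np̄(1−p̄)) = 13.9000 − 3 × 3.4595 = 3.5216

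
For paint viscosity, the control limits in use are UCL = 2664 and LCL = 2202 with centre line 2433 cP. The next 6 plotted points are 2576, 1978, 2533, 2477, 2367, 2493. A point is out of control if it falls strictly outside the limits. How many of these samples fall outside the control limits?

1

Compare each point to [2202, 2664]: sample 2 = 1978 < LCL.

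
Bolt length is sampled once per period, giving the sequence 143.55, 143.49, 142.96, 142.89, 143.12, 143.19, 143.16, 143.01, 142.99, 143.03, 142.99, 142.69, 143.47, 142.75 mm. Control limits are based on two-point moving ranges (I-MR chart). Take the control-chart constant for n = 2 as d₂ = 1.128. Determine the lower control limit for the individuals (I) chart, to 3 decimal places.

X̄ = (143.55 + 143.49 + 142.96 + 142.89 + 143.12 + 143.19 + 143.16 + 143.01 + 142.99 + 143.03 + 142.99 + 142.69 + 143.47 + 142.75) / 14 = 143.0921
Moving ranges: 0.06, 0.53, 0.07, 0.23, 0.07, 0.03, 0.15, 0.02, 0.04, 0.04, 0.30, 0.78, 0.72; M̄R̄ = 3.0400 / 13 = 0.2338
LCL = X̄ − 3·M̄R̄/d₂ = 143.0921 − 3 × 0.2338 / 1.128 = 142.4702

142.470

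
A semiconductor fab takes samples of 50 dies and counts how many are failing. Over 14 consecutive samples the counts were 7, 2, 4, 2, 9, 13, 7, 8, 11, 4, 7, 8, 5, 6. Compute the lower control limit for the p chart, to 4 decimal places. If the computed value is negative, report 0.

0.0000

p̄ = Σdᵢ / (k·n) = 93 / (14 × 50) = 0.13286
LCL = p̄ − 3·√(p̄(1−p̄)/n) = 0.13286 − 3 × 0.04800 = -0.01115 → 0 (negative, so LCL = 0)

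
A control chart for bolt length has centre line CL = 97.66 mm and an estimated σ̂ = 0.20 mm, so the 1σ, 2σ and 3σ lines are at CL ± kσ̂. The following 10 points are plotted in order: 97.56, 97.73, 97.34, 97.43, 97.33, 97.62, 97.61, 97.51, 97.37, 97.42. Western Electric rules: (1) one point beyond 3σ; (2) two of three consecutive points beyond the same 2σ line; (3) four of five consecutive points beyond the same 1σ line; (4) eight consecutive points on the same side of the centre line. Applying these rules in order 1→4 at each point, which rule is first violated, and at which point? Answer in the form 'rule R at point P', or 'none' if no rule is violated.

rule 4 at point 10

Zone of each point (C = within 1σ̂, B = 1σ̂–2σ̂, A = 2σ̂–3σ̂, * = beyond 3σ̂; sign = side of CL): 1:-C, 2:+C, 3:-B, 4:-B, 5:-B, 6:-C, 7:-C, 8:-C, 9:-B, 10:-B
Rule 4 (eight consecutive points on the same side of the centre line) is satisfied at point 10.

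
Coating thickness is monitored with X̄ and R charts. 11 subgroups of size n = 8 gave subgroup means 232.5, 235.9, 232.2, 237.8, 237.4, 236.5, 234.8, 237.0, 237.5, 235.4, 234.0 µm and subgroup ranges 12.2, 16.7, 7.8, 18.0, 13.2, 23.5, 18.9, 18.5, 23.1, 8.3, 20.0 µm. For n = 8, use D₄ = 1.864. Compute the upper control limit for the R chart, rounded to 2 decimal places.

R̄ = (12.2 + 16.7 + 7.8 + 18.0 + 13.2 + 23.5 + 18.9 + 18.5 + 23.1 + 8.3 + 20.0) / 11 = 180.2000 / 11 = 16.3818
UCL_R = D₄·R̄ = 1.864 × 16.3818 = 30.5357

30.54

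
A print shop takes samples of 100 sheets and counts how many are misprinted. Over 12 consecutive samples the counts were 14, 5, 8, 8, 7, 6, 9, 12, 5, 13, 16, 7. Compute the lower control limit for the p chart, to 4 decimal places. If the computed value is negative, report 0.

0.0051

p̄ = Σdᵢ / (k·n) = 110 / (12 × 100) = 0.09167
LCL = p̄ − 3·√(p̄(1−p̄)/n) = 0.09167 − 3 × 0.02886 = 0.00510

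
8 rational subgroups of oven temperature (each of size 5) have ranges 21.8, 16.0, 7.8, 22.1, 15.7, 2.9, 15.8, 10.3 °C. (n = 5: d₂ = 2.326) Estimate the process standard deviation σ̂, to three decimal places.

6.040

R̄ = (21.8 + 16.0 + 7.8 + 22.1 + 15.7 + 2.9 + 15.8 + 10.3) / 8 = 14.0500
σ̂ = R̄ / d₂ = 14.0500 / 2.326 = 6.0404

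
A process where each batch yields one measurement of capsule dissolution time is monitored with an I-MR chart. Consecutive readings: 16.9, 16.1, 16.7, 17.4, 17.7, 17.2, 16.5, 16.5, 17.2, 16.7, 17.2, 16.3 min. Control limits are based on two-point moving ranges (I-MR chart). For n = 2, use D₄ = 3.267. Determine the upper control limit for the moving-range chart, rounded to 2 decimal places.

1.84

Moving ranges: 0.8, 0.6, 0.7, 0.3, 0.5, 0.7, 0.0, 0.7, 0.5, 0.5, 0.9; M̄R̄ = 6.2000 / 11 = 0.5636
UCL_MR = D₄·M̄R̄ = 3.267 × 0.5636 = 1.8414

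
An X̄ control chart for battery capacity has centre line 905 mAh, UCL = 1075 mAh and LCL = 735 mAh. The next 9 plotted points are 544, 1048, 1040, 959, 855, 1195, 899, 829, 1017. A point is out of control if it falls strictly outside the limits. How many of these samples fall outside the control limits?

Compare each point to [735, 1075]: sample 1 = 544 < LCL; sample 6 = 1195 > UCL.

2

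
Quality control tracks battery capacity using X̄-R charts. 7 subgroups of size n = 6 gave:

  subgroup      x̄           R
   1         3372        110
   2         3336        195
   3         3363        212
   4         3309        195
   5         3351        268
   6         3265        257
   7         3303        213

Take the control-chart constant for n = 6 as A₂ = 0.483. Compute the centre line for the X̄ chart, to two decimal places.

3328.43

X̄̄ = (3372 + 3336 + 3363 + 3309 + 3351 + 3265 + 3303) / 7 = 23299.0000 / 7 = 3328.4286
CL = X̄̄ = 3328.4286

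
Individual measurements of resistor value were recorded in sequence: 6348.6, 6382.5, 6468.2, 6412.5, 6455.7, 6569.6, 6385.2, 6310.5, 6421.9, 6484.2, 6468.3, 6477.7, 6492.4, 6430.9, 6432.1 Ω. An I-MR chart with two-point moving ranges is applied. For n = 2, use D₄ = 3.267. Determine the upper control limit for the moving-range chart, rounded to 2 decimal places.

202.53

Moving ranges: 33.9, 85.7, 55.7, 43.2, 113.9, 184.4, 74.7, 111.4, 62.3, 15.9, 9.4, 14.7, 61.5, 1.2; M̄R̄ = 867.9000 / 14 = 61.9929
UCL_MR = D₄·M̄R̄ = 3.267 × 61.9929 = 202.5307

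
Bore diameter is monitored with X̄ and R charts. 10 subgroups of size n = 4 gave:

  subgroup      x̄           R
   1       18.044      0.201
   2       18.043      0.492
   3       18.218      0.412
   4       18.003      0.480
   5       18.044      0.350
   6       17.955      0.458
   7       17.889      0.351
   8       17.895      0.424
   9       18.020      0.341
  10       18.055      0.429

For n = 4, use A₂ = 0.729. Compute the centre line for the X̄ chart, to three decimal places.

X̄̄ = (18.044 + 18.043 + 18.218 + 18.003 + 18.044 + 17.955 + 17.889 + 17.895 + 18.020 + 18.055) / 10 = 180.1660 / 10 = 18.0166
CL = X̄̄ = 18.0166

18.017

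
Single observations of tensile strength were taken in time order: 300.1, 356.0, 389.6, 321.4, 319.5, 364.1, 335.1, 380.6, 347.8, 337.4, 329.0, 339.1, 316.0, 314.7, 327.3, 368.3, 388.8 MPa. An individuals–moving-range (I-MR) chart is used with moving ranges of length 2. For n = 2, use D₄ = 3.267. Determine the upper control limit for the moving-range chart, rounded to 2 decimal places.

Moving ranges: 55.9, 33.6, 68.2, 1.9, 44.6, 29.0, 45.5, 32.8, 10.4, 8.4, 10.1, 23.1, 1.3, 12.6, 41.0, 20.5; M̄R̄ = 438.9000 / 16 = 27.4312
UCL_MR = D₄·M̄R̄ = 3.267 × 27.4312 = 89.6179

89.62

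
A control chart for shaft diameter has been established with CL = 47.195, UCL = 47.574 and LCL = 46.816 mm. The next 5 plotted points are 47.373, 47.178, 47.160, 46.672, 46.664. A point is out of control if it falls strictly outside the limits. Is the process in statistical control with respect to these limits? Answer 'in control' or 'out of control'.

out of control

Compare each point to [46.816, 47.574]: sample 4 = 46.672 < LCL; sample 5 = 46.664 < LCL.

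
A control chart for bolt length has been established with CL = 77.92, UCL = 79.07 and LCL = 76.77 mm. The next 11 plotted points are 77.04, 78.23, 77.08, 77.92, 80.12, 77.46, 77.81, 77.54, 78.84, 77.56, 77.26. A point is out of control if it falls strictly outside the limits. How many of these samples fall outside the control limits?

1

Compare each point to [76.77, 79.07]: sample 5 = 80.12 > UCL.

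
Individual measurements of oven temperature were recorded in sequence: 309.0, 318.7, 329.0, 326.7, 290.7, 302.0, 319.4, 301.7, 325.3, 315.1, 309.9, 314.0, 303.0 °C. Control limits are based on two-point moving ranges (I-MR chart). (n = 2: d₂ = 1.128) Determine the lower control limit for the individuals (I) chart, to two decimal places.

X̄ = (309.0 + 318.7 + 329.0 + 326.7 + 290.7 + 302.0 + 319.4 + 301.7 + 325.3 + 315.1 + 309.9 + 314.0 + 303.0) / 13 = 312.6538
Moving ranges: 9.7, 10.3, 2.3, 36.0, 11.3, 17.4, 17.7, 23.6, 10.2, 5.2, 4.1, 11.0; M̄R̄ = 158.8000 / 12 = 13.2333
LCL = X̄ − 3·M̄R̄/d₂ = 312.6538 − 3 × 13.2333 / 1.128 = 277.4588

277.46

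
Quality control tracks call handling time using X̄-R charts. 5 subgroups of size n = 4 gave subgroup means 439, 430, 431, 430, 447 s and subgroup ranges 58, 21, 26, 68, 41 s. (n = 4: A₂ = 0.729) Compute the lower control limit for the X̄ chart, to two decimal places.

404.20

X̄̄ = (439 + 430 + 431 + 430 + 447) / 5 = 2177.0000 / 5 = 435.4000
R̄ = (58 + 21 + 26 + 68 + 41) / 5 = 214.0000 / 5 = 42.8000
LCL = X̄̄ − A₂·R̄ = 435.4000 − 0.729 × 42.8000 = 404.1988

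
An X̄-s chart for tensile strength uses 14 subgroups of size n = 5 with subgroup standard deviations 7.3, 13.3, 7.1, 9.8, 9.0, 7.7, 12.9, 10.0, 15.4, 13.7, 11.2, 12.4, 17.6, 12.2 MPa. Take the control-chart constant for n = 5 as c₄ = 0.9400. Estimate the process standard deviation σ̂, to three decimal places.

12.128

s̄ = (7.3 + 13.3 + 7.1 + 9.8 + 9.0 + 7.7 + 12.9 + 10.0 + 15.4 + 13.7 + 11.2 + 12.4 + 17.6 + 12.2) / 14 = 11.4000
σ̂ = s̄ / c₄ = 11.4000 / 0.9400 = 12.1277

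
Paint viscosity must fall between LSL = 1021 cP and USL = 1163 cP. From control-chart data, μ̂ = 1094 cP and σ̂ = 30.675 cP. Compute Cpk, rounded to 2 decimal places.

0.75

Cpu = (USL − μ̂) / (3σ̂) = (1163 − 1094) / (3 × 30.675) = 0.7498; Cpl = (μ̂ − LSL) / (3σ̂) = (1094 − 1021) / (3 × 30.675) = 0.7933; Cpk = min(Cpu, Cpl) = 0.7498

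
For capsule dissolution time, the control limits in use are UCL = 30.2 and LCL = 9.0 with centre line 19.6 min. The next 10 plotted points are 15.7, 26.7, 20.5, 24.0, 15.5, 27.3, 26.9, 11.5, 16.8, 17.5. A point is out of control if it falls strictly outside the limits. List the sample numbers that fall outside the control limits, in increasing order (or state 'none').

All 10 points lie within [9.0, 30.2].

none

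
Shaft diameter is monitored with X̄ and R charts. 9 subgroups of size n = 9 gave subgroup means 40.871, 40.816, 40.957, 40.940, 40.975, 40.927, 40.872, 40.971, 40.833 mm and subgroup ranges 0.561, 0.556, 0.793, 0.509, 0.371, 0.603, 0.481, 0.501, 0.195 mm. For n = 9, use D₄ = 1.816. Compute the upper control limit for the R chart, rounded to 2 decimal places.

0.92

R̄ = (0.561 + 0.556 + 0.793 + 0.509 + 0.371 + 0.603 + 0.481 + 0.501 + 0.195) / 9 = 4.5700 / 9 = 0.5078
UCL_R = D₄·R̄ = 1.816 × 0.5078 = 0.9221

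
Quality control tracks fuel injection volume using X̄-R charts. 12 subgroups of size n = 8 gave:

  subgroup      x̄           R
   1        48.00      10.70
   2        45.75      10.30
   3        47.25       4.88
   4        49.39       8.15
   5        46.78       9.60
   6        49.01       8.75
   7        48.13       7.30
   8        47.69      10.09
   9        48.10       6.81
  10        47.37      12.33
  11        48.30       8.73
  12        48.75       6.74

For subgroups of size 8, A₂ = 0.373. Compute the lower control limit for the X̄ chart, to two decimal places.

44.63

X̄̄ = (48.00 + 45.75 + 47.25 + 49.39 + 46.78 + 49.01 + 48.13 + 47.69 + 48.10 + 47.37 + 48.30 + 48.75) / 12 = 574.5200 / 12 = 47.8767
R̄ = (10.70 + 10.30 + 4.88 + 8.15 + 9.60 + 8.75 + 7.30 + 10.09 + 6.81 + 12.33 + 8.73 + 6.74) / 12 = 104.3800 / 12 = 8.6983
LCL = X̄̄ − A₂·R̄ = 47.8767 − 0.373 × 8.6983 = 44.6322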